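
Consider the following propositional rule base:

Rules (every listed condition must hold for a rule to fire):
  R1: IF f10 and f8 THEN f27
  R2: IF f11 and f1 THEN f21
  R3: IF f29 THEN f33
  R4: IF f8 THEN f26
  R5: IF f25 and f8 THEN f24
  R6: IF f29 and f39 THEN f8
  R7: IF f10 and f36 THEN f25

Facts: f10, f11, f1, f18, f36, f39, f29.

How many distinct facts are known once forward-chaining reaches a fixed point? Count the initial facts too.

14

Round 1: R2 [IF f11 and f1 THEN f21]; R3 [IF f29 THEN f33]; R6 [IF f29 and f39 THEN f8]; R7 [IF f10 and f36 THEN f25]. New: f21, f33, f8, f25.
Round 2: R1 [IF f10 and f8 THEN f27]; R4 [IF f8 THEN f26]; R5 [IF f25 and f8 THEN f24]. New: f27, f26, f24.
Closure: {f1, f10, f11, f18, f21, f24, f25, f26, f27, f29, f33, f36, f39, f8} — 14 facts.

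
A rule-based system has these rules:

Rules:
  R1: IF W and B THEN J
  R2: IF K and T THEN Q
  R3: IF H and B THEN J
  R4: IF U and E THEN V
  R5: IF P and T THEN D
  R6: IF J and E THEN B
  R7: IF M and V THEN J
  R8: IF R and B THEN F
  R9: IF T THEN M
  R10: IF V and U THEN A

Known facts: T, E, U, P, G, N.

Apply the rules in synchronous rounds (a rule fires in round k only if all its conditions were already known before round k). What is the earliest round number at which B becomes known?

3

[1] R4 [IF U and E THEN V]; R5 [IF P and T THEN D]; R9 [IF T THEN M]. ⇒ new: V, D, M.
[2] R7 [IF M and V THEN J]; R10 [IF V and U THEN A]. ⇒ new: J, A.
[3] R6 [IF J and E THEN B]. ⇒ new: B.
B first appears in round 3.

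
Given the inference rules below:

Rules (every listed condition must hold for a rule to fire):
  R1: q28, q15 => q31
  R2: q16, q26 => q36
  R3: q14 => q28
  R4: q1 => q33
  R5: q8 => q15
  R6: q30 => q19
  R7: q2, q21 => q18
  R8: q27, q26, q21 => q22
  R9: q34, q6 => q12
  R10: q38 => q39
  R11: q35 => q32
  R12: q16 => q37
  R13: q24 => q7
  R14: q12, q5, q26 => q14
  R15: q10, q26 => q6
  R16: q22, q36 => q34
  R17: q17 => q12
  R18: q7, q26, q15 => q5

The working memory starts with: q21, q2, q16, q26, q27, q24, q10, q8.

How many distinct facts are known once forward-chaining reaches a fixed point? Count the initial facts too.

21

Round 1 fires R2, R5, R7, R8, R12, R13, R15, giving q36, q15, q18, q22, q37, q7, q6.
Round 2 fires R16, R18, giving q34, q5.
Round 3 fires R9, giving q12.
Round 4 fires R14, giving q14.
Round 5 fires R3, giving q28.
Round 6 fires R1, giving q31.
Closure: {q10, q12, q14, q15, q16, q18, q2, q21, q22, q24, q26, q27, q28, q31, q34, q36, q37, q5, q6, q7, q8} — 21 facts.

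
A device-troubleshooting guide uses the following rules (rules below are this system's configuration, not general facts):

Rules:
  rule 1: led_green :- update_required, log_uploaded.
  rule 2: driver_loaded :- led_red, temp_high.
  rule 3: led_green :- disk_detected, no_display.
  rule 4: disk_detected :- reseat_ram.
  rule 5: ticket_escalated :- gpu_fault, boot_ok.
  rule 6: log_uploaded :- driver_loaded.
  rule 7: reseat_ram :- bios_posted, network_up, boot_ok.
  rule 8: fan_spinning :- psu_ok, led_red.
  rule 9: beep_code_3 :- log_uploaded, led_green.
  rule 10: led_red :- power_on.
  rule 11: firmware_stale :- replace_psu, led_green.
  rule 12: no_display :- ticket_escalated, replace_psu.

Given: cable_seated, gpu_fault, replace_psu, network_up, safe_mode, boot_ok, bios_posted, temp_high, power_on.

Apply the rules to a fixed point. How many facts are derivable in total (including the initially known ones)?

Round 1 fires rule 5, rule 7, rule 10, giving ticket_escalated, reseat_ram, led_red.
Round 2 fires rule 2, rule 4, rule 12, giving driver_loaded, disk_detected, no_display.
Round 3 fires rule 3, rule 6, giving led_green, log_uploaded.
Round 4 fires rule 9, rule 11, giving beep_code_3, firmware_stale.
Closure: {beep_code_3, bios_posted, boot_ok, cable_seated, disk_detected, driver_loaded, firmware_stale, gpu_fault, led_green, led_red, log_uploaded, network_up, no_display, power_on, replace_psu, reseat_ram, safe_mode, temp_high, ticket_escalated} — 19 facts.

19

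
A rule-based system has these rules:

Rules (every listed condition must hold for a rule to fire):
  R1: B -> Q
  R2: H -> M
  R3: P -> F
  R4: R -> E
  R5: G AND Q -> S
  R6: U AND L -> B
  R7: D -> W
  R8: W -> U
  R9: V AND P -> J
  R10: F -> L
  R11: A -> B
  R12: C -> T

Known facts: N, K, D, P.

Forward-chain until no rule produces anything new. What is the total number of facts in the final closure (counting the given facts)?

Round 1: R3 [P -> F]; R7 [D -> W]. New: F, W.
Round 2: R8 [W -> U]; R10 [F -> L]. New: U, L.
Round 3: R6 [U AND L -> B]. New: B.
Round 4: R1 [B -> Q]. New: Q.
Closure: {B, D, F, K, L, N, P, Q, U, W} — 10 facts.

10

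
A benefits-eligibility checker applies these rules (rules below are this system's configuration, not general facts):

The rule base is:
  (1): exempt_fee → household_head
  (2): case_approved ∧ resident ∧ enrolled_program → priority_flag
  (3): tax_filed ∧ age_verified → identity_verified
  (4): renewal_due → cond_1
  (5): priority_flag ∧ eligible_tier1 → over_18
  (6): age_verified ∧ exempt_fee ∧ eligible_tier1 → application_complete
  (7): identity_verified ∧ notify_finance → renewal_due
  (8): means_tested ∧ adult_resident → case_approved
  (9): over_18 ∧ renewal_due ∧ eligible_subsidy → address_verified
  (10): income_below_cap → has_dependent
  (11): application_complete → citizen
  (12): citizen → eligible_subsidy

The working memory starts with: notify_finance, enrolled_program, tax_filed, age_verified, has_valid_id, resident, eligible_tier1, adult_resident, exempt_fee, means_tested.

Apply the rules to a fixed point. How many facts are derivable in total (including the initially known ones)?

21

[1] (1) [exempt_fee → household_head]; (3) [tax_filed ∧ age_verified → identity_verified]; (6) [age_verified ∧ exempt_fee ∧ eligible_tier1 → application_complete]; (8) [means_tested ∧ adult_resident → case_approved]. ⇒ new: household_head, identity_verified, application_complete, case_approved.
[2] (2) [case_approved ∧ resident ∧ enrolled_program → priority_flag]; (7) [identity_verified ∧ notify_finance → renewal_due]; (11) [application_complete → citizen]. ⇒ new: priority_flag, renewal_due, citizen.
[3] (4) [renewal_due → cond_1]; (5) [priority_flag ∧ eligible_tier1 → over_18]; (12) [citizen → eligible_subsidy]. ⇒ new: cond_1, over_18, eligible_subsidy.
[4] (9) [over_18 ∧ renewal_due ∧ eligible_subsidy → address_verified]. ⇒ new: address_verified.
Closure: {address_verified, adult_resident, age_verified, application_complete, case_approved, citizen, cond_1, eligible_subsidy, eligible_tier1, enrolled_program, exempt_fee, has_valid_id, household_head, identity_verified, means_tested, notify_finance, over_18, priority_flag, renewal_due, resident, tax_filed} — 21 facts.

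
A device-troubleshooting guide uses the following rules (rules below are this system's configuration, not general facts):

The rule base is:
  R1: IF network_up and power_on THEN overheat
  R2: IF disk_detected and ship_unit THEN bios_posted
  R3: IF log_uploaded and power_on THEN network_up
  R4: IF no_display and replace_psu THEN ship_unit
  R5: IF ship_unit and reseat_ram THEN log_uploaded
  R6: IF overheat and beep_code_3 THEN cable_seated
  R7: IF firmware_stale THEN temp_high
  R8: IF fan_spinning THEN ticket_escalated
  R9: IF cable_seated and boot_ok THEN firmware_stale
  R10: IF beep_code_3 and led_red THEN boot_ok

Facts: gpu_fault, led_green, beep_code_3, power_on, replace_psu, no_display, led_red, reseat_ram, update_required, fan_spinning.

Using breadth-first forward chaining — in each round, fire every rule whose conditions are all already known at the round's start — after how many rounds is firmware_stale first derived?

6

Round 1 — R4, R8, R10, derive ship_unit, ticket_escalated, boot_ok.
Round 2 — R5, derive log_uploaded.
Round 3 — R3, derive network_up.
Round 4 — R1, derive overheat.
Round 5 — R6, derive cable_seated.
Round 6 — R9, derive firmware_stale.
firmware_stale first appears in round 6.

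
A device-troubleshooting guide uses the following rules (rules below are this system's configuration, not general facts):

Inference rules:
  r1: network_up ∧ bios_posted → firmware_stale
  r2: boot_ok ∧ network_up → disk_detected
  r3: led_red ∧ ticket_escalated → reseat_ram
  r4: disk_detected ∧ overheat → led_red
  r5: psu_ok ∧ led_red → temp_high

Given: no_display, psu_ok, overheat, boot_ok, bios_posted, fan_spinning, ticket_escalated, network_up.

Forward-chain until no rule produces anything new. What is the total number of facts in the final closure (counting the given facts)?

13

Round 1: r1 [network_up ∧ bios_posted → firmware_stale]; r2 [boot_ok ∧ network_up → disk_detected]. New: firmware_stale, disk_detected.
Round 2: r4 [disk_detected ∧ overheat → led_red]. New: led_red.
Round 3: r3 [led_red ∧ ticket_escalated → reseat_ram]; r5 [psu_ok ∧ led_red → temp_high]. New: reseat_ram, temp_high.
Closure: {bios_posted, boot_ok, disk_detected, fan_spinning, firmware_stale, led_red, network_up, no_display, overheat, psu_ok, reseat_ram, temp_high, ticket_escalated} — 13 facts.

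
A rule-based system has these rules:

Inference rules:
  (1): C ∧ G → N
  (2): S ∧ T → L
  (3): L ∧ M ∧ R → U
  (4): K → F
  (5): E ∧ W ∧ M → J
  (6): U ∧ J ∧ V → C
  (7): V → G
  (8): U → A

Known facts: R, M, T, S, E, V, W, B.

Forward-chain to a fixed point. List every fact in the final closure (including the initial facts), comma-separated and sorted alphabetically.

A, B, C, E, G, J, L, M, N, R, S, T, U, V, W

Round 1: (2) [S ∧ T → L]; (5) [E ∧ W ∧ M → J]; (7) [V → G]. New: L, J, G.
Round 2: (3) [L ∧ M ∧ R → U]. New: U.
Round 3: (6) [U ∧ J ∧ V → C]; (8) [U → A]. New: C, A.
Round 4: (1) [C ∧ G → N]. New: N.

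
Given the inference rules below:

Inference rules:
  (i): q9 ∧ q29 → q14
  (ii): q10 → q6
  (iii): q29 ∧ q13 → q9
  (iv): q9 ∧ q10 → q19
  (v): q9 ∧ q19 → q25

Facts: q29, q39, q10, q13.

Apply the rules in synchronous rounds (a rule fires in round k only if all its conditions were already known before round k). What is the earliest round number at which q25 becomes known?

3

Round 1: (ii) [q10 → q6]; (iii) [q29 ∧ q13 → q9]. New: q6, q9.
Round 2: (i) [q9 ∧ q29 → q14]; (iv) [q9 ∧ q10 → q19]. New: q14, q19.
Round 3: (v) [q9 ∧ q19 → q25]. New: q25.
q25 first appears in round 3.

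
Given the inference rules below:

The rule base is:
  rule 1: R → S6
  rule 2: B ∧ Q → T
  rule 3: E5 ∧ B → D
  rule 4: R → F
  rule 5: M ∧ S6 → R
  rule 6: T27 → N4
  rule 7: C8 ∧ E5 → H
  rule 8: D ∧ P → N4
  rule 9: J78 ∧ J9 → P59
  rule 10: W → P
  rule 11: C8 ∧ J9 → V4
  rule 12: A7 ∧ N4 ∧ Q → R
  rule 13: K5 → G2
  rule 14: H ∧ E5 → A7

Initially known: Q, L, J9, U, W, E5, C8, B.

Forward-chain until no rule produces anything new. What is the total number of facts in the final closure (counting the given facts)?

[1] rule 2 [B ∧ Q → T]; rule 3 [E5 ∧ B → D]; rule 7 [C8 ∧ E5 → H]; rule 10 [W → P]; rule 11 [C8 ∧ J9 → V4]. ⇒ new: T, D, H, P, V4.
[2] rule 8 [D ∧ P → N4]; rule 14 [H ∧ E5 → A7]. ⇒ new: N4, A7.
[3] rule 12 [A7 ∧ N4 ∧ Q → R]. ⇒ new: R.
[4] rule 1 [R → S6]; rule 4 [R → F]. ⇒ new: S6, F.
Closure: {A7, B, C8, D, E5, F, H, J9, L, N4, P, Q, R, S6, T, U, V4, W} — 18 facts.

18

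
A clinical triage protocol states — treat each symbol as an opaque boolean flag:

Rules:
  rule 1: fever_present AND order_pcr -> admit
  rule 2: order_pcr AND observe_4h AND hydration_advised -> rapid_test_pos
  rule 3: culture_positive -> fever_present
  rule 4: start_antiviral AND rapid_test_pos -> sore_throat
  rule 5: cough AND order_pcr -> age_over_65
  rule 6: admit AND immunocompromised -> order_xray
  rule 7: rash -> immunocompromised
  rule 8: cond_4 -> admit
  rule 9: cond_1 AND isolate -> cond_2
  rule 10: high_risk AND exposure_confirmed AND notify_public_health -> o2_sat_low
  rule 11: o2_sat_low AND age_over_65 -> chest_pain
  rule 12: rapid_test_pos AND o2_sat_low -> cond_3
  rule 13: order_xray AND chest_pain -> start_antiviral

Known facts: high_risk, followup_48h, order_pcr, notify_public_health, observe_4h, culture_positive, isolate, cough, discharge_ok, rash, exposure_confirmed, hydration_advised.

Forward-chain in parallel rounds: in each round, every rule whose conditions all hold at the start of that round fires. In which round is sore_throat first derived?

5

[1] rule 2 [order_pcr AND observe_4h AND hydration_advised -> rapid_test_pos]; rule 3 [culture_positive -> fever_present]; rule 5 [cough AND order_pcr -> age_over_65]; rule 7 [rash -> immunocompromised]; rule 10 [high_risk AND exposure_confirmed AND notify_public_health -> o2_sat_low]. ⇒ new: rapid_test_pos, fever_present, age_over_65, immunocompromised, o2_sat_low.
[2] rule 1 [fever_present AND order_pcr -> admit]; rule 11 [o2_sat_low AND age_over_65 -> chest_pain]; rule 12 [rapid_test_pos AND o2_sat_low -> cond_3]. ⇒ new: admit, chest_pain, cond_3.
[3] rule 6 [admit AND immunocompromised -> order_xray]. ⇒ new: order_xray.
[4] rule 13 [order_xray AND chest_pain -> start_antiviral]. ⇒ new: start_antiviral.
[5] rule 4 [start_antiviral AND rapid_test_pos -> sore_throat]. ⇒ new: sore_throat.
sore_throat first appears in round 5.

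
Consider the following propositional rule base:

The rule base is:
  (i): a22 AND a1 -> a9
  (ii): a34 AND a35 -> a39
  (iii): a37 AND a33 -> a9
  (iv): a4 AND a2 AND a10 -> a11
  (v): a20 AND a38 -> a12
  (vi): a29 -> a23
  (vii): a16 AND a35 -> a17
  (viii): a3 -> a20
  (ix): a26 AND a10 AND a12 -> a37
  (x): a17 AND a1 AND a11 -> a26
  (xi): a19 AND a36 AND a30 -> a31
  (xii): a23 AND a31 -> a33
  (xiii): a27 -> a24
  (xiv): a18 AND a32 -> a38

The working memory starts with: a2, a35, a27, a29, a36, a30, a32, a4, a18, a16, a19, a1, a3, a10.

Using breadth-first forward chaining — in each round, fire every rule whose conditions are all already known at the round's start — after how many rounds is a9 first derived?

4

[1] (iv) [a4 AND a2 AND a10 -> a11]; (vi) [a29 -> a23]; (vii) [a16 AND a35 -> a17]; (viii) [a3 -> a20]; (xi) [a19 AND a36 AND a30 -> a31]; (xiii) [a27 -> a24]; (xiv) [a18 AND a32 -> a38]. ⇒ new: a11, a23, a17, a20, a31, a24, a38.
[2] (v) [a20 AND a38 -> a12]; (x) [a17 AND a1 AND a11 -> a26]; (xii) [a23 AND a31 -> a33]. ⇒ new: a12, a26, a33.
[3] (ix) [a26 AND a10 AND a12 -> a37]. ⇒ new: a37.
[4] (iii) [a37 AND a33 -> a9]. ⇒ new: a9.
a9 first appears in round 4.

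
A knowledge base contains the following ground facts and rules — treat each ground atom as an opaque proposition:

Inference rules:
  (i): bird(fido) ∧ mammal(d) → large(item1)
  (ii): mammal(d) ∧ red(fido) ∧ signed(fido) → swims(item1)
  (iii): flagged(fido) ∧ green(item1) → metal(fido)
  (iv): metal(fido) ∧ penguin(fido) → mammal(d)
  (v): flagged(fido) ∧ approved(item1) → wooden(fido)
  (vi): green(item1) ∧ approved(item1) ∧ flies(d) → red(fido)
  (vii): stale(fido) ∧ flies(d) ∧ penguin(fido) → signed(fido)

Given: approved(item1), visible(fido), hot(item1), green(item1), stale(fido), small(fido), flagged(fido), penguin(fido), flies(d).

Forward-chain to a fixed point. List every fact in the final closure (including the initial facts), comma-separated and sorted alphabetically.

approved(item1), flagged(fido), flies(d), green(item1), hot(item1), mammal(d), metal(fido), penguin(fido), red(fido), signed(fido), small(fido), stale(fido), swims(item1), visible(fido), wooden(fido)

Round 1 — (iii), (v), (vi), (vii), derive metal(fido), wooden(fido), red(fido), signed(fido).
Round 2 — (iv), derive mammal(d).
Round 3 — (ii), derive swims(item1).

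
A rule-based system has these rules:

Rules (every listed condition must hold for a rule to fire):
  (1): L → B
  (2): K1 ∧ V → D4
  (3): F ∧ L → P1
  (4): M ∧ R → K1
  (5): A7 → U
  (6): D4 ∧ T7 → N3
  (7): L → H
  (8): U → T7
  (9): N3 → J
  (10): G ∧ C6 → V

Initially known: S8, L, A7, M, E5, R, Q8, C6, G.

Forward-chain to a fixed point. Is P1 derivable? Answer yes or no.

no

[1] (1) [L → B]; (4) [M ∧ R → K1]; (5) [A7 → U]; (7) [L → H]; (10) [G ∧ C6 → V]. ⇒ new: B, K1, U, H, V.
[2] (2) [K1 ∧ V → D4]; (8) [U → T7]. ⇒ new: D4, T7.
[3] (6) [D4 ∧ T7 → N3]. ⇒ new: N3.
[4] (9) [N3 → J]. ⇒ new: J.
Fixed point reached. P1 is concluded only by (3); (3) needs F (never derived).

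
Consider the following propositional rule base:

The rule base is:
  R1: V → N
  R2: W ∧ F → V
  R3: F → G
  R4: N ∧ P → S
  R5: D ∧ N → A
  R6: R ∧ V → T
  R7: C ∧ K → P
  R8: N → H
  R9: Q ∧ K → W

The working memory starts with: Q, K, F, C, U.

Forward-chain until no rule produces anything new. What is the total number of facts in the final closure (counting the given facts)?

12

Round 1 — R3, R7, R9, derive G, P, W.
Round 2 — R2, derive V.
Round 3 — R1, derive N.
Round 4 — R4, R8, derive S, H.
Closure: {C, F, G, H, K, N, P, Q, S, U, V, W} — 12 facts.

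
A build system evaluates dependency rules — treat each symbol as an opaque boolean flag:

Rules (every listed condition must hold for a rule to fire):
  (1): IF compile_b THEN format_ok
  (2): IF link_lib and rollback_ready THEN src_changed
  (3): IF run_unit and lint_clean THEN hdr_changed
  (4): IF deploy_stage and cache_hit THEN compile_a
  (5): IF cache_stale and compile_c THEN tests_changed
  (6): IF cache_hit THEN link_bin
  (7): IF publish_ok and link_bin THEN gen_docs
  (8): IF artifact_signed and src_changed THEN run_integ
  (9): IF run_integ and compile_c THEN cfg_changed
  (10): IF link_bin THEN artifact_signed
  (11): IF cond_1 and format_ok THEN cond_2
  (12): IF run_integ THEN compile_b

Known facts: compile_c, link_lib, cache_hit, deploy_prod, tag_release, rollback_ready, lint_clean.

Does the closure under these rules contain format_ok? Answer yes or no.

yes

Round 1: (2) [IF link_lib and rollback_ready THEN src_changed]; (6) [IF cache_hit THEN link_bin]. New: src_changed, link_bin.
Round 2: (10) [IF link_bin THEN artifact_signed]. New: artifact_signed.
Round 3: (8) [IF artifact_signed and src_changed THEN run_integ]. New: run_integ.
Round 4: (9) [IF run_integ and compile_c THEN cfg_changed]; (12) [IF run_integ THEN compile_b]. New: cfg_changed, compile_b.
Round 5: (1) [IF compile_b THEN format_ok]. New: format_ok.
format_ok appears in round 5, so it is derivable.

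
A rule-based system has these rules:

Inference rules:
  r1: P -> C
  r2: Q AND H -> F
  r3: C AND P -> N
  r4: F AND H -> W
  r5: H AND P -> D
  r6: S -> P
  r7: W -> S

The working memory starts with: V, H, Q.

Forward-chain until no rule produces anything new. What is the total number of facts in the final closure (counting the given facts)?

10

Round 1 — r2, derive F.
Round 2 — r4, derive W.
Round 3 — r7, derive S.
Round 4 — r6, derive P.
Round 5 — r1, r5, derive C, D.
Round 6 — r3, derive N.
Closure: {C, D, F, H, N, P, Q, S, V, W} — 10 facts.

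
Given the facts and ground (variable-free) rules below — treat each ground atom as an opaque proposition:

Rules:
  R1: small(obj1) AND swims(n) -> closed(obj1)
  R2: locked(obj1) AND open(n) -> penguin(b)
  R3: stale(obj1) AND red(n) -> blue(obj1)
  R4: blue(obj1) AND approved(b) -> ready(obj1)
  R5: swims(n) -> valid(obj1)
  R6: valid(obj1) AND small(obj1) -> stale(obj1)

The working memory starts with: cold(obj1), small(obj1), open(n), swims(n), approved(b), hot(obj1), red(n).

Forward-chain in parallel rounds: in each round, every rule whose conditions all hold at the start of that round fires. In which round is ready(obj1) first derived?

4

Round 1: R1 [small(obj1) AND swims(n) -> closed(obj1)]; R5 [swims(n) -> valid(obj1)]. New: closed(obj1), valid(obj1).
Round 2: R6 [valid(obj1) AND small(obj1) -> stale(obj1)]. New: stale(obj1).
Round 3: R3 [stale(obj1) AND red(n) -> blue(obj1)]. New: blue(obj1).
Round 4: R4 [blue(obj1) AND approved(b) -> ready(obj1)]. New: ready(obj1).
ready(obj1) first appears in round 4.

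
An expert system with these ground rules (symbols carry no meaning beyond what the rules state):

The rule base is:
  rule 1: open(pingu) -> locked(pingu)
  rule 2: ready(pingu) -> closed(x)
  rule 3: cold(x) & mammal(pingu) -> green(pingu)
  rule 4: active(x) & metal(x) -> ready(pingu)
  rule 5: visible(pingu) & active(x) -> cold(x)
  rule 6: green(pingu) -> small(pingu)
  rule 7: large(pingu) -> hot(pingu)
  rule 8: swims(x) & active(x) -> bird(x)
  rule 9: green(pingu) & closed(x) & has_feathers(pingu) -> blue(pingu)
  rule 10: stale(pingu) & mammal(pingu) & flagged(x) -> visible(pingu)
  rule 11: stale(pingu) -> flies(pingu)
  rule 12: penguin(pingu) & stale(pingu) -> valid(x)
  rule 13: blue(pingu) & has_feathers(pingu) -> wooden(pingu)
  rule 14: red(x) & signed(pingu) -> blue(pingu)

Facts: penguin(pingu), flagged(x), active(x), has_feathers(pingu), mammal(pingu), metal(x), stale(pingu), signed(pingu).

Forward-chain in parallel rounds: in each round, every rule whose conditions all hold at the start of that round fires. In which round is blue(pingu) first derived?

Round 1 fires rule 4, rule 10, rule 11, rule 12, giving ready(pingu), visible(pingu), flies(pingu), valid(x).
Round 2 fires rule 2, rule 5, giving closed(x), cold(x).
Round 3 fires rule 3, giving green(pingu).
Round 4 fires rule 6, rule 9, giving small(pingu), blue(pingu).
blue(pingu) first appears in round 4.

4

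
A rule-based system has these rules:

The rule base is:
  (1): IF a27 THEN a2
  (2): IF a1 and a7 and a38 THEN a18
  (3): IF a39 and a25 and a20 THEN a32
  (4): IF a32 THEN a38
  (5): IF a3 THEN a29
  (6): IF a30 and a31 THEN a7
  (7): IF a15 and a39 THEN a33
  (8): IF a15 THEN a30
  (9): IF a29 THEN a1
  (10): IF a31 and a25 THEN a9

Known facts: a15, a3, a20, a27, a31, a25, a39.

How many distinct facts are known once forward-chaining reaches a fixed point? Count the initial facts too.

Round 1: (1) [IF a27 THEN a2]; (3) [IF a39 and a25 and a20 THEN a32]; (5) [IF a3 THEN a29]; (7) [IF a15 and a39 THEN a33]; (8) [IF a15 THEN a30]; (10) [IF a31 and a25 THEN a9]. Adds a2, a32, a29, a33, a30, a9.
Round 2: (4) [IF a32 THEN a38]; (6) [IF a30 and a31 THEN a7]; (9) [IF a29 THEN a1]. Adds a38, a7, a1.
Round 3: (2) [IF a1 and a7 and a38 THEN a18]. Adds a18.
Closure: {a1, a15, a18, a2, a20, a25, a27, a29, a3, a30, a31, a32, a33, a38, a39, a7, a9} — 17 facts.

17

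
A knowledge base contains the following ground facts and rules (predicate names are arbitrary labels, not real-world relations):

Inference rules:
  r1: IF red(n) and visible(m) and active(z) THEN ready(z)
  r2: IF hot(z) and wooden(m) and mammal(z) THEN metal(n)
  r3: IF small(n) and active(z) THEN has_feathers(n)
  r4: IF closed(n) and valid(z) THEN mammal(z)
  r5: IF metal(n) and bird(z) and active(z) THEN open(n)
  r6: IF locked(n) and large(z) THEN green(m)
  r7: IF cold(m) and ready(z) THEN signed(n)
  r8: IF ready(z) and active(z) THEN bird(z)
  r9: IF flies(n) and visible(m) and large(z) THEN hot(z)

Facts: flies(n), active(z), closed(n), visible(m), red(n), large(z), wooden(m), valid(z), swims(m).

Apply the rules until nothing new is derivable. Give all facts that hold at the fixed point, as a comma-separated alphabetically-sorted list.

active(z), bird(z), closed(n), flies(n), hot(z), large(z), mammal(z), metal(n), open(n), ready(z), red(n), swims(m), valid(z), visible(m), wooden(m)

Round 1: r1 [IF red(n) and visible(m) and active(z) THEN ready(z)]; r4 [IF closed(n) and valid(z) THEN mammal(z)]; r9 [IF flies(n) and visible(m) and large(z) THEN hot(z)]. New: ready(z), mammal(z), hot(z).
Round 2: r2 [IF hot(z) and wooden(m) and mammal(z) THEN metal(n)]; r8 [IF ready(z) and active(z) THEN bird(z)]. New: metal(n), bird(z).
Round 3: r5 [IF metal(n) and bird(z) and active(z) THEN open(n)]. New: open(n).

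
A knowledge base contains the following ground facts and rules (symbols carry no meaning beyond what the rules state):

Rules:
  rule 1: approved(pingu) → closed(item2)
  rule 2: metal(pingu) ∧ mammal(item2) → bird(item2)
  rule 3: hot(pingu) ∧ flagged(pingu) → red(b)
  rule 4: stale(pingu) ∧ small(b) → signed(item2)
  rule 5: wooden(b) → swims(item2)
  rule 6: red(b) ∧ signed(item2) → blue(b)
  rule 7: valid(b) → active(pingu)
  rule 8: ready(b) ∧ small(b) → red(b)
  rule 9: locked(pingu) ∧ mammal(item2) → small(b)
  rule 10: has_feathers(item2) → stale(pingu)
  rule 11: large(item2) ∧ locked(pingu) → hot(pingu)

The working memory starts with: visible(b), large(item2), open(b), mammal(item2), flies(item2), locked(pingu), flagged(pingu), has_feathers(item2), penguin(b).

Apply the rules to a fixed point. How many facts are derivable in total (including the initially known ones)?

Round 1 fires rule 9, rule 10, rule 11, giving small(b), stale(pingu), hot(pingu).
Round 2 fires rule 3, rule 4, giving red(b), signed(item2).
Round 3 fires rule 6, giving blue(b).
Closure: {blue(b), flagged(pingu), flies(item2), has_feathers(item2), hot(pingu), large(item2), locked(pingu), mammal(item2), open(b), penguin(b), red(b), signed(item2), small(b), stale(pingu), visible(b)} — 15 facts.

15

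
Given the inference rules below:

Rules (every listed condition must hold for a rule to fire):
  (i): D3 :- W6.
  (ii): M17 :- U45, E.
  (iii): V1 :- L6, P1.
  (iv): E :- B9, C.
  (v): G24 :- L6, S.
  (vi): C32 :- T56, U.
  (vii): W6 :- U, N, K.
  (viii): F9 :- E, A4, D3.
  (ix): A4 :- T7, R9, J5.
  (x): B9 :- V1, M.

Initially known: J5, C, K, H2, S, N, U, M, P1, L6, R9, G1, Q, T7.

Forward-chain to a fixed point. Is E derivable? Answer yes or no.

yes

[1] (iii) [V1 :- L6, P1.]; (v) [G24 :- L6, S.]; (vii) [W6 :- U, N, K.]; (ix) [A4 :- T7, R9, J5.]. ⇒ new: V1, G24, W6, A4.
[2] (i) [D3 :- W6.]; (x) [B9 :- V1, M.]. ⇒ new: D3, B9.
[3] (iv) [E :- B9, C.]. ⇒ new: E.
[4] (viii) [F9 :- E, A4, D3.]. ⇒ new: F9.
E appears in round 3, so it is derivable.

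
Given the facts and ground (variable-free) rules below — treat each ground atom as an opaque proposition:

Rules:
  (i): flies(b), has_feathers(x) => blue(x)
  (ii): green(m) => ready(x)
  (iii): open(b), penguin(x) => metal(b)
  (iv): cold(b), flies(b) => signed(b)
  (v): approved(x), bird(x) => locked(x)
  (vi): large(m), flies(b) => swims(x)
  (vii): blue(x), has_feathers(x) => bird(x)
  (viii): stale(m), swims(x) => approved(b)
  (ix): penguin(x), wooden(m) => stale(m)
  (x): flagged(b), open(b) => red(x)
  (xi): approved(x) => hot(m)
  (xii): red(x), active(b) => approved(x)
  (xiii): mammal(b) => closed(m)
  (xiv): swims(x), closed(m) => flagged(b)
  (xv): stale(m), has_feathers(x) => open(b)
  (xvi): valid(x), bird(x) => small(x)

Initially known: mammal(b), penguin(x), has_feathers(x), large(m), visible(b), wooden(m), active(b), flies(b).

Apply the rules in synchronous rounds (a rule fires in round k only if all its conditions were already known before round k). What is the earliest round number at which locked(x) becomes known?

Round 1 — (i), (vi), (ix), (xiii), derive blue(x), swims(x), stale(m), closed(m).
Round 2 — (vii), (viii), (xiv), (xv), derive bird(x), approved(b), flagged(b), open(b).
Round 3 — (iii), (x), derive metal(b), red(x).
Round 4 — (xii), derive approved(x).
Round 5 — (v), (xi), derive locked(x), hot(m).
locked(x) first appears in round 5.

5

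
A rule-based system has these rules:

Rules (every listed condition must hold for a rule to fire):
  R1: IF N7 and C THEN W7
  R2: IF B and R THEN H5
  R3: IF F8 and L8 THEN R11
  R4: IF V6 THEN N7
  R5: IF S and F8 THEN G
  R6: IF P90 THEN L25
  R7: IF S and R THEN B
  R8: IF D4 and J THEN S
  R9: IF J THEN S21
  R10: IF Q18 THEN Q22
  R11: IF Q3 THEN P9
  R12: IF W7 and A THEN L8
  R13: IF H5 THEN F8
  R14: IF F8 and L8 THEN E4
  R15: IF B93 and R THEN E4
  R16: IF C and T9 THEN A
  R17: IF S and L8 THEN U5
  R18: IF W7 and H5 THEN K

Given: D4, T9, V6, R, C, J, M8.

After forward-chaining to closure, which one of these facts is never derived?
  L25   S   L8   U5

Round 1 — R4, R8, R9, R16, derive N7, S, S21, A.
Round 2 — R1, R7, derive W7, B.
Round 3 — R2, R12, derive H5, L8.
Round 4 — R13, R17, R18, derive F8, U5, K.
Round 5 — R3, R5, R14, derive R11, G, E4.
Derived: S (round 1), U5 (round 4), L8 (round 3). L25 never appears in any round.

L25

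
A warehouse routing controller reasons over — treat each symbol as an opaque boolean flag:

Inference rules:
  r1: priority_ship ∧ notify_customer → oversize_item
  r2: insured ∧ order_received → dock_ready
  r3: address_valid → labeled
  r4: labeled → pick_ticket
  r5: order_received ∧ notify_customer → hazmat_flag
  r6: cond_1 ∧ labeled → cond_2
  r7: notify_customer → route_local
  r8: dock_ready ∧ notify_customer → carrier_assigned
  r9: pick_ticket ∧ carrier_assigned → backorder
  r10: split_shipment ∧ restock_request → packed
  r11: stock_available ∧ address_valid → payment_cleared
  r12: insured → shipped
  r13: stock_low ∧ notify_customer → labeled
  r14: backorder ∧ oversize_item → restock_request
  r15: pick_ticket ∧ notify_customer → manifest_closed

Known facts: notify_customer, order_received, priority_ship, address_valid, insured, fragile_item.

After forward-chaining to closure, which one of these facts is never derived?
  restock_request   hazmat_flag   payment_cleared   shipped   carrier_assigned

Round 1: r1 [priority_ship ∧ notify_customer → oversize_item]; r2 [insured ∧ order_received → dock_ready]; r3 [address_valid → labeled]; r5 [order_received ∧ notify_customer → hazmat_flag]; r7 [notify_customer → route_local]; r12 [insured → shipped]. Adds oversize_item, dock_ready, labeled, hazmat_flag, route_local, shipped.
Round 2: r4 [labeled → pick_ticket]; r8 [dock_ready ∧ notify_customer → carrier_assigned]. Adds pick_ticket, carrier_assigned.
Round 3: r9 [pick_ticket ∧ carrier_assigned → backorder]; r15 [pick_ticket ∧ notify_customer → manifest_closed]. Adds backorder, manifest_closed.
Round 4: r14 [backorder ∧ oversize_item → restock_request]. Adds restock_request.
Derived: restock_request (round 4), carrier_assigned (round 2), hazmat_flag (round 1), shipped (round 1). payment_cleared never appears in any round.

payment_cleared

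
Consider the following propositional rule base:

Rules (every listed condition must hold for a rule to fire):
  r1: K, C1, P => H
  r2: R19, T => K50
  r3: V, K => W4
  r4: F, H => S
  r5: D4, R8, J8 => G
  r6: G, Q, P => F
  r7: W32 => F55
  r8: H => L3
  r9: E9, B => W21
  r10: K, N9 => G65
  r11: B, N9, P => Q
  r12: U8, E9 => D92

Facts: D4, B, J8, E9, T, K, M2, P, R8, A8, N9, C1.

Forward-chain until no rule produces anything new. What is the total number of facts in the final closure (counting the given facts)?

[1] r1 [K, C1, P => H]; r5 [D4, R8, J8 => G]; r9 [E9, B => W21]; r10 [K, N9 => G65]; r11 [B, N9, P => Q]. ⇒ new: H, G, W21, G65, Q.
[2] r6 [G, Q, P => F]; r8 [H => L3]. ⇒ new: F, L3.
[3] r4 [F, H => S]. ⇒ new: S.
Closure: {A8, B, C1, D4, E9, F, G, G65, H, J8, K, L3, M2, N9, P, Q, R8, S, T, W21} — 20 facts.

20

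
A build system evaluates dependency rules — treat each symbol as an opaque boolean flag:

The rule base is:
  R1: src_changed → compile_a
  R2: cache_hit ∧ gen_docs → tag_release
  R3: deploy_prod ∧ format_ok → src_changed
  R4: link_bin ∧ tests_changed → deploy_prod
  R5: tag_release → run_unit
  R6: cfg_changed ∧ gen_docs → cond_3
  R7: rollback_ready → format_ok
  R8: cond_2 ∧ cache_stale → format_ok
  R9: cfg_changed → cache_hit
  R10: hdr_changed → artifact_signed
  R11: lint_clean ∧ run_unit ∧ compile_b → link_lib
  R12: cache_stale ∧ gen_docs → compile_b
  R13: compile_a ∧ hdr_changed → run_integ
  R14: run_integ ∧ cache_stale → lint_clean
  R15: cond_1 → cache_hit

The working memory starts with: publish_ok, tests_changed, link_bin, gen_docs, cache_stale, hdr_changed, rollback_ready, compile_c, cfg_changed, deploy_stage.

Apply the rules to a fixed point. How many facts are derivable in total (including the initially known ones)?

23

Round 1: R4 [link_bin ∧ tests_changed → deploy_prod]; R6 [cfg_changed ∧ gen_docs → cond_3]; R7 [rollback_ready → format_ok]; R9 [cfg_changed → cache_hit]; R10 [hdr_changed → artifact_signed]; R12 [cache_stale ∧ gen_docs → compile_b]. New: deploy_prod, cond_3, format_ok, cache_hit, artifact_signed, compile_b.
Round 2: R2 [cache_hit ∧ gen_docs → tag_release]; R3 [deploy_prod ∧ format_ok → src_changed]. New: tag_release, src_changed.
Round 3: R1 [src_changed → compile_a]; R5 [tag_release → run_unit]. New: compile_a, run_unit.
Round 4: R13 [compile_a ∧ hdr_changed → run_integ]. New: run_integ.
Round 5: R14 [run_integ ∧ cache_stale → lint_clean]. New: lint_clean.
Round 6: R11 [lint_clean ∧ run_unit ∧ compile_b → link_lib]. New: link_lib.
Closure: {artifact_signed, cache_hit, cache_stale, cfg_changed, compile_a, compile_b, compile_c, cond_3, deploy_prod, deploy_stage, format_ok, gen_docs, hdr_changed, link_bin, link_lib, lint_clean, publish_ok, rollback_ready, run_integ, run_unit, src_changed, tag_release, tests_changed} — 23 facts.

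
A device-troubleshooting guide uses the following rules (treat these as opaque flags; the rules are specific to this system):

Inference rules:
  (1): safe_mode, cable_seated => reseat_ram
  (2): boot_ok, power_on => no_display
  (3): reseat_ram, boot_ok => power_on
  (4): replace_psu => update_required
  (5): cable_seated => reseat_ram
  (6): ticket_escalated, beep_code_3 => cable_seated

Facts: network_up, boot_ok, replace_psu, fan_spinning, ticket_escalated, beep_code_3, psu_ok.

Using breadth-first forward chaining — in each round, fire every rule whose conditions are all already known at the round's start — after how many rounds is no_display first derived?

Round 1 — (4), (6), derive update_required, cable_seated.
Round 2 — (5), derive reseat_ram.
Round 3 — (3), derive power_on.
Round 4 — (2), derive no_display.
no_display first appears in round 4.

4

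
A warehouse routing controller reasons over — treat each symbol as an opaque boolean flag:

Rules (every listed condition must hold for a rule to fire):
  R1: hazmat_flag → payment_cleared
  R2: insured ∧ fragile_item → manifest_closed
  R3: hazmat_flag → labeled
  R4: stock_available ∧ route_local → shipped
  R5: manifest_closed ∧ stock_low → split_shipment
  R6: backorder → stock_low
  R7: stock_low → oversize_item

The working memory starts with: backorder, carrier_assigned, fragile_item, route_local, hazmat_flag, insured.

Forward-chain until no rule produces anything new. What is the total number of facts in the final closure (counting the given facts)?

Round 1 — R1, R2, R3, R6, derive payment_cleared, manifest_closed, labeled, stock_low.
Round 2 — R5, R7, derive split_shipment, oversize_item.
Closure: {backorder, carrier_assigned, fragile_item, hazmat_flag, insured, labeled, manifest_closed, oversize_item, payment_cleared, route_local, split_shipment, stock_low} — 12 facts.

12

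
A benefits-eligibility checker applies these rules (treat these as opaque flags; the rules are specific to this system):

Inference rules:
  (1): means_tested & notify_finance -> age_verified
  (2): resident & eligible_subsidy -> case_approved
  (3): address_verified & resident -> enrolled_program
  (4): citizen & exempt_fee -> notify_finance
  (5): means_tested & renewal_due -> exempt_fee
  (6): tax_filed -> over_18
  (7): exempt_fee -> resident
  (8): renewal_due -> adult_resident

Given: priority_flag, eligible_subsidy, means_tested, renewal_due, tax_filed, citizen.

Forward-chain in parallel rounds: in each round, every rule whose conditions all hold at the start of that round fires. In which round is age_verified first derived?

Round 1 fires (5), (6), (8), giving exempt_fee, over_18, adult_resident.
Round 2 fires (4), (7), giving notify_finance, resident.
Round 3 fires (1), (2), giving age_verified, case_approved.
age_verified first appears in round 3.

3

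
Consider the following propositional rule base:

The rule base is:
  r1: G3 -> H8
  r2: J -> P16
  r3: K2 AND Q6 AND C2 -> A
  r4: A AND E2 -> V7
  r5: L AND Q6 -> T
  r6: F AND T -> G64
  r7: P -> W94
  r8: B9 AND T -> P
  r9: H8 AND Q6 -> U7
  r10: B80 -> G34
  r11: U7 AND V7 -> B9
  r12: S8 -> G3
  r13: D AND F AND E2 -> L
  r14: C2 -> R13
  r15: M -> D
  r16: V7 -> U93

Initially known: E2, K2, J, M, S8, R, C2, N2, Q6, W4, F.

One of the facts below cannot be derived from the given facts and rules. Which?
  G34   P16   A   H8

[1] r2 [J -> P16]; r3 [K2 AND Q6 AND C2 -> A]; r12 [S8 -> G3]; r14 [C2 -> R13]; r15 [M -> D]. ⇒ new: P16, A, G3, R13, D.
[2] r1 [G3 -> H8]; r4 [A AND E2 -> V7]; r13 [D AND F AND E2 -> L]. ⇒ new: H8, V7, L.
[3] r5 [L AND Q6 -> T]; r9 [H8 AND Q6 -> U7]; r16 [V7 -> U93]. ⇒ new: T, U7, U93.
[4] r6 [F AND T -> G64]; r11 [U7 AND V7 -> B9]. ⇒ new: G64, B9.
[5] r8 [B9 AND T -> P]. ⇒ new: P.
[6] r7 [P -> W94]. ⇒ new: W94.
Derived: H8 (round 2), A (round 1), P16 (round 1). G34 never appears in any round.

G34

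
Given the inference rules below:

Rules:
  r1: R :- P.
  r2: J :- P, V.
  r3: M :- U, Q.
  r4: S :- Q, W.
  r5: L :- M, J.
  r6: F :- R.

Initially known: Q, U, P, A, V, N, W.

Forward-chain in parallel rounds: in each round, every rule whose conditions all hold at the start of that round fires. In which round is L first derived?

Round 1 — r1, r2, r3, r4, derive R, J, M, S.
Round 2 — r5, r6, derive L, F.
L first appears in round 2.

2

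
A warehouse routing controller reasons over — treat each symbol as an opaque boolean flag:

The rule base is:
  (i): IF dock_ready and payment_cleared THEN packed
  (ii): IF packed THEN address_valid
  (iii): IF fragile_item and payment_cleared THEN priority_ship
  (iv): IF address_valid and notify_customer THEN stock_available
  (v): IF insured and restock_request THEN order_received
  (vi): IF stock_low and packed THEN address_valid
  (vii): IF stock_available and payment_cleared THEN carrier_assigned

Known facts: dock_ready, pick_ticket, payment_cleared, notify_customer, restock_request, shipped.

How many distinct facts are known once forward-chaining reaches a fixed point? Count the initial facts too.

10

Round 1: (i) [IF dock_ready and payment_cleared THEN packed]. Adds packed.
Round 2: (ii) [IF packed THEN address_valid]. Adds address_valid.
Round 3: (iv) [IF address_valid and notify_customer THEN stock_available]. Adds stock_available.
Round 4: (vii) [IF stock_available and payment_cleared THEN carrier_assigned]. Adds carrier_assigned.
Closure: {address_valid, carrier_assigned, dock_ready, notify_customer, packed, payment_cleared, pick_ticket, restock_request, shipped, stock_available} — 10 facts.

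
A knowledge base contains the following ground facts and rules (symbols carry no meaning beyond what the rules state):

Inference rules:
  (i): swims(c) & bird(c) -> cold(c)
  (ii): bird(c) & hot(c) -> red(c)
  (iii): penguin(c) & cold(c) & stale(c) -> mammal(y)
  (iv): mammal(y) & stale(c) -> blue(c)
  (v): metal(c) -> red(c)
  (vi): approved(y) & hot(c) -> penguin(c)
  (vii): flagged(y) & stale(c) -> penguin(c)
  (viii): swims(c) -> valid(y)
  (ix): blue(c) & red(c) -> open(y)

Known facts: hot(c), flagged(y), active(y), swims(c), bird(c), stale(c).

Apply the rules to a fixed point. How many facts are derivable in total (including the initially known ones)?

13

Round 1 — (i), (ii), (vii), (viii), derive cold(c), red(c), penguin(c), valid(y).
Round 2 — (iii), derive mammal(y).
Round 3 — (iv), derive blue(c).
Round 4 — (ix), derive open(y).
Closure: {active(y), bird(c), blue(c), cold(c), flagged(y), hot(c), mammal(y), open(y), penguin(c), red(c), stale(c), swims(c), valid(y)} — 13 facts.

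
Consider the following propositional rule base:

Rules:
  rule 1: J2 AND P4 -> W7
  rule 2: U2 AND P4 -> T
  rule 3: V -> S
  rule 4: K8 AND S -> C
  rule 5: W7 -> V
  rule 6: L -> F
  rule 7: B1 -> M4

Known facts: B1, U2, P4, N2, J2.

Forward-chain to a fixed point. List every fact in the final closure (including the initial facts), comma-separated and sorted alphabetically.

B1, J2, M4, N2, P4, S, T, U2, V, W7

[1] rule 1 [J2 AND P4 -> W7]; rule 2 [U2 AND P4 -> T]; rule 7 [B1 -> M4]. ⇒ new: W7, T, M4.
[2] rule 5 [W7 -> V]. ⇒ new: V.
[3] rule 3 [V -> S]. ⇒ new: S.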